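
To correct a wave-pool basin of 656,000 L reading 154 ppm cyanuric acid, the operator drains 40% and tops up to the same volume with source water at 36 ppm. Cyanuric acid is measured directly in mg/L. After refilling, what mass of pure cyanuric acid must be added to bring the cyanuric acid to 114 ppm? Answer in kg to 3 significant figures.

4.72 kg

After draining 40% and refilling: 154 × 0.60 + 36 × 0.40 = 106.8 ppm.
Deficit to target: 114 − 106.8 = 7.2 mg/L.
Mass: 7.2 mg/L × 656,000 L = 4723 g cyanuric acid.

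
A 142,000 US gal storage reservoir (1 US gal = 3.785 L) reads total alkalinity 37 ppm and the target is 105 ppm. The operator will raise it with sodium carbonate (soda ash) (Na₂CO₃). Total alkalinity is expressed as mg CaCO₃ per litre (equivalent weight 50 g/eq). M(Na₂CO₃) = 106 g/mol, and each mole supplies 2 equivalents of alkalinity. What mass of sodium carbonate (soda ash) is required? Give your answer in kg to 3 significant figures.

Volume: 142,000 US gal × 3.785 L/gal = 537,470 L.
Alkalinity to add: (105 − 37) = 68 mg/L as CaCO₃ × 537,470 L = 36,550 g as CaCO₃.
Equivalents: 36,550 g ÷ 50 g/eq = 731 eq.
Each mole of Na₂CO₃ supplies 2 eq, so 731 / 2 = 365.5 mol.
Mass: 365.5 mol × 106 g/mol = 38,740 g.

38.7 kg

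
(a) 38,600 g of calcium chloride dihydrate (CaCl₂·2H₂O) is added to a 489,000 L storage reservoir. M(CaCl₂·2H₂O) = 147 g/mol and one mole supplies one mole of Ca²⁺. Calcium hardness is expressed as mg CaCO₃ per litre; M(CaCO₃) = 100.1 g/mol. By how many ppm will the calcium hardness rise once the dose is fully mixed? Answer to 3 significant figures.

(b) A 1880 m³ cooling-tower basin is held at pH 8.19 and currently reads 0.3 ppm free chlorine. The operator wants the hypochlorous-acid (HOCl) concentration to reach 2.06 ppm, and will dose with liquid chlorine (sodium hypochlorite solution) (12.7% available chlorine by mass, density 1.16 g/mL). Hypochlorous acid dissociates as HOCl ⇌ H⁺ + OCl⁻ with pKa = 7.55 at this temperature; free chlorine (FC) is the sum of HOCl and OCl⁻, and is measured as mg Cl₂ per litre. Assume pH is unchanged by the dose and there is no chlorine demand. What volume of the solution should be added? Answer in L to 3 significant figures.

(a) 53.8 ppm; (b) 137 L

(a) Moles of Ca²⁺: 38,600 g ÷ 147 g/mol = 262.6 mol.
(a) As CaCO₃: 262.6 mol × 100.1 g/mol = 26,280 g.
(a) Rise: 26,280 g / 489,000 L × 1000 = 53.75 mg/L.

(b) Volume: 1880 m³ = 1,880,000 L.
(b) [OCl⁻]/[HOCl] = 10^(pH − pKa) = 10^(8.19 − 7.55) = 4.365; fraction as HOCl = 1/(1 + 4.365) = 0.1864.
(b) Free chlorine required for 2.06 ppm HOCl: 2.06 / 0.1864 = 11.05 ppm.
(b) FC to add: 11.05 − 0.3 = 10.75 mg/L as Cl₂.
(b) Cl₂ equivalent: 10.75 mg/L × 1,880,000 L = 20,210 g.
(b) Product at 12.7% available Cl: 20,210 / 0.127 = 159,200 g.
(b) Volume: 159,200 g ÷ 1.16 g/mL = 137,200 mL.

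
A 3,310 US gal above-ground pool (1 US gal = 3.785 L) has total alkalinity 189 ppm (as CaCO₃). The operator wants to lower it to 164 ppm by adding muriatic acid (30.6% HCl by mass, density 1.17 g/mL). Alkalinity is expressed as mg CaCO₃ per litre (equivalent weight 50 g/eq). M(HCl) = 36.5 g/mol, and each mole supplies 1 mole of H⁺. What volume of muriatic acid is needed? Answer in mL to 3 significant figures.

639 mL

Volume: 3,310 US gal × 3.785 L/gal = 12,528 L.
Alkalinity to neutralize: (189 − 164) = 25 mg/L as CaCO₃ × 12,528 L = 313.2 g as CaCO₃.
Equivalents of H⁺ required: 313.2 ÷ 50 g/eq = 6.264 eq = 6.264 mol HCl.
Mass of HCl: 6.264 × 36.5 = 228.6 g.
Mass of 30.6% solution: 228.6 / 0.306 = 747.2 g.
Volume: 747.2 g ÷ 1.17 g/mL = 638.6 mL.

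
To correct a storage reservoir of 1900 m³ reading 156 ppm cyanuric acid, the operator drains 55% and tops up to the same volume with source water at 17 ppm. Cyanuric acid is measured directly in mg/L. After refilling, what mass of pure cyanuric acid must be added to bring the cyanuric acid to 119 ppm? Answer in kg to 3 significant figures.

Volume: 1900 m³ = 1,900,000 L.
After draining 55% and refilling: 156 × 0.45 + 17 × 0.55 = 79.55 ppm.
Deficit to target: 119 − 79.55 = 39.45 mg/L.
Mass: 39.45 mg/L × 1,900,000 L = 74,960 g cyanuric acid.

75.0 kg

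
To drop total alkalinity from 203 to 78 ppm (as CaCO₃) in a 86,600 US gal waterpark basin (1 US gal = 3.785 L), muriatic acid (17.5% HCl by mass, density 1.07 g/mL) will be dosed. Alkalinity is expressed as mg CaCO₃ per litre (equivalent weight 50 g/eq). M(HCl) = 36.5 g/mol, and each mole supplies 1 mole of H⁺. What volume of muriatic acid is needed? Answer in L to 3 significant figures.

Volume: 86,600 US gal × 3.785 L/gal = 327,781 L.
Alkalinity to neutralize: (203 − 78) = 125 mg/L as CaCO₃ × 327,781 L = 40,970 g as CaCO₃.
Equivalents of H⁺ required: 40,970 ÷ 50 g/eq = 819.5 eq = 819.5 mol HCl.
Mass of HCl: 819.5 × 36.5 = 29,910 g.
Mass of 17.5% solution: 29,910 / 0.175 = 170,900 g.
Volume: 170,900 g ÷ 1.07 g/mL = 159,700 mL.

160 L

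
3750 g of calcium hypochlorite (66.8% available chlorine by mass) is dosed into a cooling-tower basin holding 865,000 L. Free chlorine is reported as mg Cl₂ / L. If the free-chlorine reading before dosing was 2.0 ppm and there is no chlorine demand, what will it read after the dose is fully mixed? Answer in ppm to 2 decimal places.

4.90 ppm

Available chlorine delivered: 3750 g × 0.668 = 2505 g as Cl₂.
Concentration rise: 2505 g / 865,000 L = 2.896 mg/L = 2.90 ppm.
Final FC: 2.0 + 2.90 = 4.90 ppm.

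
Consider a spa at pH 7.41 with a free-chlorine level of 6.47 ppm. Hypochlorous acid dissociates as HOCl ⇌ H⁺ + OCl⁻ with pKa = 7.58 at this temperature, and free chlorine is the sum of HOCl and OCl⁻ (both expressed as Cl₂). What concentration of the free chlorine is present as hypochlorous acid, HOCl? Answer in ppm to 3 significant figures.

3.86 ppm

[OCl⁻]/[HOCl] = 10^(pH − pKa) = 10^(7.41 − 7.58) = 10^-0.17 = 0.6761.
Fraction as HOCl = 1 / (1 + 0.6761) = 0.5966.
HOCl = 0.5966 × 6.47 ppm = 3.86 ppm.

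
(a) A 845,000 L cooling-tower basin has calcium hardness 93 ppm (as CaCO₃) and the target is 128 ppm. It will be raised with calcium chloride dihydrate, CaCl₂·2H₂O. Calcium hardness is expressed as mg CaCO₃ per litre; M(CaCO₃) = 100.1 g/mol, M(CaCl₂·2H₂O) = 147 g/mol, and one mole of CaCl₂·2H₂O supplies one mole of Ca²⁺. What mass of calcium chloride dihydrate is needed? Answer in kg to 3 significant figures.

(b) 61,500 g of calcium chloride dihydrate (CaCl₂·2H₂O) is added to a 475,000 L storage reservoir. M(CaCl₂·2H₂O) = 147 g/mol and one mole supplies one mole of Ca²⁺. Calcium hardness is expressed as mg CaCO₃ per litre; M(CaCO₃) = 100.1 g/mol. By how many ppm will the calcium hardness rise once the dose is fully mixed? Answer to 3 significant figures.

(a) Hardness to add: (128 − 93) = 35 mg/L as CaCO₃ × 845,000 L = 29,580 g as CaCO₃.
(a) Moles of Ca²⁺ (1 mol Ca²⁺ ≡ 1 mol CaCO₃): 29,580 / 100.1 g/mol = 295.5 mol.
(a) Mass of CaCl₂·2H₂O: 295.5 × 147 = 43,430 g.

(b) Moles of Ca²⁺: 61,500 g ÷ 147 g/mol = 418.4 mol.
(b) As CaCO₃: 418.4 mol × 100.1 g/mol = 41,880 g.
(b) Rise: 41,880 g / 475,000 L × 1000 = 88.17 mg/L.

(a) 43.4 kg; (b) 88.2 ppm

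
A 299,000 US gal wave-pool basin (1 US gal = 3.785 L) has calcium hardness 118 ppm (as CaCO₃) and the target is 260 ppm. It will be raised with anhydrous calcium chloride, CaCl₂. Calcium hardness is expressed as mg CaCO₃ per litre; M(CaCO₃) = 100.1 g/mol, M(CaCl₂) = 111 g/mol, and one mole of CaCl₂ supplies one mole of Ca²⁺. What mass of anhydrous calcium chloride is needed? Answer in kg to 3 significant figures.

178 kg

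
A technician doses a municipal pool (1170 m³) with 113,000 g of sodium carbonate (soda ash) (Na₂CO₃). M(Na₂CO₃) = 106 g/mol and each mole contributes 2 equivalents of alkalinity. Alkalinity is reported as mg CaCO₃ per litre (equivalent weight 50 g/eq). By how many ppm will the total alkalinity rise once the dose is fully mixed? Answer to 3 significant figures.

91.1 ppm

Volume: 1170 m³ = 1,170,000 L.
Moles of Na₂CO₃: 113,000 g ÷ 106 g/mol = 1066 mol → 2132 eq of alkalinity.
As CaCO₃: 2132 eq × 50 g/eq = 106,600 g.
Rise: 106,600 g / 1,170,000 L × 1000 = 91.11 mg/L.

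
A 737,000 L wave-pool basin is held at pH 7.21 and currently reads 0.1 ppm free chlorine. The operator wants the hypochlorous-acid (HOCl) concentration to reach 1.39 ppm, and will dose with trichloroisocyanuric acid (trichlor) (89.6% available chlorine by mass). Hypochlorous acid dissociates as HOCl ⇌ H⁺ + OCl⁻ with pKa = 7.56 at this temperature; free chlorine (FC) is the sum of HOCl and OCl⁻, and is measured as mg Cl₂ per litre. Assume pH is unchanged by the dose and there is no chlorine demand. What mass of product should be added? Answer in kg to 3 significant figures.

1.57 kg

[OCl⁻]/[HOCl] = 10^(pH − pKa) = 10^(7.21 − 7.56) = 0.4467; fraction as HOCl = 1/(1 + 0.4467) = 0.6912.
Free chlorine required for 1.39 ppm HOCl: 1.39 / 0.6912 = 2.011 ppm.
FC to add: 2.011 − 0.1 = 1.911 mg/L as Cl₂.
Cl₂ equivalent: 1.911 mg/L × 737,000 L = 1408 g.
Product at 89.6% available Cl: 1408 / 0.896 = 1572 g.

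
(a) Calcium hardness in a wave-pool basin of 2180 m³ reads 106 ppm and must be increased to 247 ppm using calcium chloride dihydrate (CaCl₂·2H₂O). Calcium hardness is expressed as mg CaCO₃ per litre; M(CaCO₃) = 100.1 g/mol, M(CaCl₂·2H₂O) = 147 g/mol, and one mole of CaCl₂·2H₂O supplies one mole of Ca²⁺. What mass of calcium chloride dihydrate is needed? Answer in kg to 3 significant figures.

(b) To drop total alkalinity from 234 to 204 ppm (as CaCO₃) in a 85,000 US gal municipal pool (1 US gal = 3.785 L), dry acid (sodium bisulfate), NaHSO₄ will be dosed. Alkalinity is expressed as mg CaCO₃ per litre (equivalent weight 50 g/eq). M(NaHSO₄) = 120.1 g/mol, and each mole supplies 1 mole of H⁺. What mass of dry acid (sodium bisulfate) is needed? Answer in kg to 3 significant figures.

(a) 451 kg; (b) 23.2 kg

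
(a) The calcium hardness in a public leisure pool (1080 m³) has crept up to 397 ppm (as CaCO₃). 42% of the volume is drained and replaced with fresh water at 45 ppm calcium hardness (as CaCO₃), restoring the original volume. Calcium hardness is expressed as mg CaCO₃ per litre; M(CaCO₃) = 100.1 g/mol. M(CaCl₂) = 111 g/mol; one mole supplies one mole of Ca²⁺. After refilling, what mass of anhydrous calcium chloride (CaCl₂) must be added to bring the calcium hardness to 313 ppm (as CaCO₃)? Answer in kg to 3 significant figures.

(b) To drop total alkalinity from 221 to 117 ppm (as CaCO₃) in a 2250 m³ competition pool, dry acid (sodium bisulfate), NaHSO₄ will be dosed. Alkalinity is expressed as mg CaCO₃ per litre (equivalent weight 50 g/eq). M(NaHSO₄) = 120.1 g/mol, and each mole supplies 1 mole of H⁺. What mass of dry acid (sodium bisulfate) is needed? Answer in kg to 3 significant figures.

(a) 76.5 kg; (b) 562 kg

(a) Volume: 1080 m³ = 1,080,000 L.
(a) After draining 42% and refilling: 397 × 0.58 + 45 × 0.42 = 249.16 ppm.
(a) Deficit to target: 313 − 249.16 = 63.84 mg/L.
(a) As CaCO₃: 63.84 mg/L × 1,080,000 L = 68,950 g; ÷ 100.1 = 688.8 mol Ca²⁺.
(a) Mass: 688.8 × 111 = 76,450 g.

(b) Volume: 2250 m³ = 2,250,000 L.
(b) Alkalinity to neutralize: (221 − 117) = 104 mg/L as CaCO₃ × 2,250,000 L = 234,000 g as CaCO₃.
(b) Equivalents of H⁺ required: 234,000 ÷ 50 g/eq = 4680 eq = 4680 mol NaHSO₄.
(b) Mass of NaHSO₄: 4680 × 120.1 = 562,100 g.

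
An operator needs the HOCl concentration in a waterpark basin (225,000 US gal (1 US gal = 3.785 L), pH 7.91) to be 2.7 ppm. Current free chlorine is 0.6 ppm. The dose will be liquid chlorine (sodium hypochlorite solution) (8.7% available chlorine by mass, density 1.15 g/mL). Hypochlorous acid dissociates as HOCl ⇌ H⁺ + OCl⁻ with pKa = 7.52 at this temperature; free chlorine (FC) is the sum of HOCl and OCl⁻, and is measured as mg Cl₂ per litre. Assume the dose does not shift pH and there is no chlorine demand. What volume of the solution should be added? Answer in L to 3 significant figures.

74.3 L

Volume: 225,000 US gal × 3.785 L/gal = 851,625 L.
[OCl⁻]/[HOCl] = 10^(pH − pKa) = 10^(7.91 − 7.52) = 2.455; fraction as HOCl = 1/(1 + 2.455) = 0.2895.
Free chlorine required for 2.7 ppm HOCl: 2.7 / 0.2895 = 9.328 ppm.
FC to add: 9.328 − 0.6 = 8.728 mg/L as Cl₂.
Cl₂ equivalent: 8.728 mg/L × 851,625 L = 7433 g.
Product at 8.7% available Cl: 7433 / 0.087 = 85,430 g.
Volume: 85,430 g ÷ 1.15 g/mL = 74,290 mL.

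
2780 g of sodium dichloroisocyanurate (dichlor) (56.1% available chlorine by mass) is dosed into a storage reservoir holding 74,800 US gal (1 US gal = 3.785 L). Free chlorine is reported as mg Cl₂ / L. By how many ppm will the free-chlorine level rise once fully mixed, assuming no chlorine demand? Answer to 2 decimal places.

5.51 ppm

Volume: 74,800 US gal × 3.785 L/gal = 283,118 L.
Available chlorine delivered: 2780 g × 0.561 = 1560 g as Cl₂.
Concentration rise: 1560 g / 283,118 L = 5.509 mg/L = 5.51 ppm.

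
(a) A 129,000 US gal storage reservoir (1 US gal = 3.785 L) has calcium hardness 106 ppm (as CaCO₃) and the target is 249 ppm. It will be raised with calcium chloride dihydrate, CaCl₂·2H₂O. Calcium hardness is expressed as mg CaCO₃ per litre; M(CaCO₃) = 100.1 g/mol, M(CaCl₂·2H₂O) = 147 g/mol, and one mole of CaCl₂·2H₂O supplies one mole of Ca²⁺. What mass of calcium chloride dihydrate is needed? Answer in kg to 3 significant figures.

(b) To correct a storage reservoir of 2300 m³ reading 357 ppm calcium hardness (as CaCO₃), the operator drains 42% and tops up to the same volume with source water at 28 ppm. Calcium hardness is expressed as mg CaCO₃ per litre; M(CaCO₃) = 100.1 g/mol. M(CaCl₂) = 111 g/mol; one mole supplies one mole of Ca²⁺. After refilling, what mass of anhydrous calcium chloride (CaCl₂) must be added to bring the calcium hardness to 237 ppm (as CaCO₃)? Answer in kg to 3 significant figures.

(a) Volume: 129,000 US gal × 3.785 L/gal = 488,265 L.
(a) Hardness to add: (249 − 106) = 143 mg/L as CaCO₃ × 488,265 L = 69,820 g as CaCO₃.
(a) Moles of Ca²⁺ (1 mol Ca²⁺ ≡ 1 mol CaCO₃): 69,820 / 100.1 g/mol = 697.5 mol.
(a) Mass of CaCl₂·2H₂O: 697.5 × 147 = 102,500 g.

(b) Volume: 2300 m³ = 2,300,000 L.
(b) After draining 42% and refilling: 357 × 0.58 + 28 × 0.42 = 218.82 ppm.
(b) Deficit to target: 237 − 218.82 = 18.18 mg/L.
(b) As CaCO₃: 18.18 mg/L × 2,300,000 L = 41,810 g; ÷ 100.1 = 417.7 mol Ca²⁺.
(b) Mass: 417.7 × 111 = 46,370 g.

(a) 103 kg; (b) 46.4 kg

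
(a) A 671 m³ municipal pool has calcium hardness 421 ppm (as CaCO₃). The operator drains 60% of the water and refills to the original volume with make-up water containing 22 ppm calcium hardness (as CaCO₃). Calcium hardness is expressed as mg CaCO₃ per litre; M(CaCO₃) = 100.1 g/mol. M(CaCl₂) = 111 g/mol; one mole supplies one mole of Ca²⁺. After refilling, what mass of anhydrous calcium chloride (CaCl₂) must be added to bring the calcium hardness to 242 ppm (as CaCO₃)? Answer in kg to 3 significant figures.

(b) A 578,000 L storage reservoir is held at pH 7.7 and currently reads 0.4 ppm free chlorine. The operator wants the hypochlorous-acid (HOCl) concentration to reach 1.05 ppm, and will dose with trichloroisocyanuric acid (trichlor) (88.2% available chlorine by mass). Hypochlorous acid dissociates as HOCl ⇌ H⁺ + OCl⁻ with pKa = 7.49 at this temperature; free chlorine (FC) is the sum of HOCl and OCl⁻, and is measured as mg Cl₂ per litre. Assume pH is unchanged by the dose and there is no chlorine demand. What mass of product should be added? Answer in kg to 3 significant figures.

(a) 44.9 kg; (b) 1.54 kg

(a) Volume: 671 m³ = 671,000 L.
(a) After draining 60% and refilling: 421 × 0.40 + 22 × 0.60 = 181.6 ppm.
(a) Deficit to target: 242 − 181.6 = 60.4 mg/L.
(a) As CaCO₃: 60.4 mg/L × 671,000 L = 40,530 g; ÷ 100.1 = 404.9 mol Ca²⁺.
(a) Mass: 404.9 × 111 = 44,940 g.

(b) [OCl⁻]/[HOCl] = 10^(pH − pKa) = 10^(7.7 − 7.49) = 1.622; fraction as HOCl = 1/(1 + 1.622) = 0.3814.
(b) Free chlorine required for 1.05 ppm HOCl: 1.05 / 0.3814 = 2.753 ppm.
(b) FC to add: 2.753 − 0.4 = 2.353 mg/L as Cl₂.
(b) Cl₂ equivalent: 2.353 mg/L × 578,000 L = 1360 g.
(b) Product at 88.2% available Cl: 1360 / 0.882 = 1542 g.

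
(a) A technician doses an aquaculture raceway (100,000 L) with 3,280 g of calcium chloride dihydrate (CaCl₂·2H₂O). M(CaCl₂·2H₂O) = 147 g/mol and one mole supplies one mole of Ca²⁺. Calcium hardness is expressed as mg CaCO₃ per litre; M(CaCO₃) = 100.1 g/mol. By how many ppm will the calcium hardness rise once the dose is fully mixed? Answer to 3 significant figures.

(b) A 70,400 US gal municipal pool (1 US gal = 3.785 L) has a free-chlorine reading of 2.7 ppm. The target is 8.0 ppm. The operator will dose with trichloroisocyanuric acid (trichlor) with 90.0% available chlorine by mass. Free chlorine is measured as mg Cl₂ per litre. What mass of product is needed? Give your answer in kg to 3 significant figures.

(a) 22.3 ppm; (b) 1.57 kg

(a) Moles of Ca²⁺: 3,280 g ÷ 147 g/mol = 22.31 mol.
(a) As CaCO₃: 22.31 mol × 100.1 g/mol = 2234 g.
(a) Rise: 2234 g / 100,000 L × 1000 = 22.34 mg/L.

(b) Volume: 70,400 US gal × 3.785 L/gal = 266,464 L.
(b) Chlorine deficit: 8.0 − 2.7 = 5.3 ppm = 5.3 mg/L as Cl₂.
(b) Cl₂ equivalent needed: 5.3 mg/L × 266,464 L = 1,412,000 mg = 1412 g.
(b) Product at 90.0% available chlorine: 1412 / 0.9 = 1569 g.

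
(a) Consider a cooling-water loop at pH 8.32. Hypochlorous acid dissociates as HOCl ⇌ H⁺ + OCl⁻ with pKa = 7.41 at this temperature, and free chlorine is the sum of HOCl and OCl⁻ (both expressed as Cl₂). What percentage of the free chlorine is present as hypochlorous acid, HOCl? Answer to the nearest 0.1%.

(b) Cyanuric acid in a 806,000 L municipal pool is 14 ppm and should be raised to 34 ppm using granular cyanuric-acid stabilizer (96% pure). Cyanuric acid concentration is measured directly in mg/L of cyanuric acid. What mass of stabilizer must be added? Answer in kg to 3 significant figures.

(a) [OCl⁻]/[HOCl] = 10^(pH − pKa) = 10^(8.32 − 7.41) = 10^0.91 = 8.128.
(a) Fraction as HOCl = 1 / (1 + 8.128) = 0.1095.

(b) CYA to add: (34 − 14) = 20 mg/L × 806,000 L = 16,120 g cyanuric acid.
(b) At 96% purity: 16,120 / 0.96 = 16,790 g product.

(a) 11.0%; (b) 16.8 kg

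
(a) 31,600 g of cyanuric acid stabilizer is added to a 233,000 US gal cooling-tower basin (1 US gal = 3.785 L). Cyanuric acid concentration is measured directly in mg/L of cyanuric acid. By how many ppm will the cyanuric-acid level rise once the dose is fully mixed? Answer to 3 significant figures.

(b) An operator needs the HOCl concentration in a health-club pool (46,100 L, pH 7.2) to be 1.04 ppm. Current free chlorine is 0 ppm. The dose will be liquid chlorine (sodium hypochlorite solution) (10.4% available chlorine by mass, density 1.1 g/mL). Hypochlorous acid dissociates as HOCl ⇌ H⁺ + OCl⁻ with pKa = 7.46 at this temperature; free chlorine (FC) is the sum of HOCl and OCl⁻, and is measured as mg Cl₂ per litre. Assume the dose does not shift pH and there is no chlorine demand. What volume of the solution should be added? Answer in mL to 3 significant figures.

(a) 35.8 ppm; (b) 649 mL

(a) Volume: 233,000 US gal × 3.785 L/gal = 881,905 L.
(a) Rise: 31,600 g / 881,905 L × 1000 = 35.83 mg/L.

(b) [OCl⁻]/[HOCl] = 10^(pH − pKa) = 10^(7.2 − 7.46) = 0.5495; fraction as HOCl = 1/(1 + 0.5495) = 0.6454.
(b) Free chlorine required for 1.04 ppm HOCl: 1.04 / 0.6454 = 1.612 ppm.
(b) FC to add: 1.612 − 0 = 1.612 mg/L as Cl₂.
(b) Cl₂ equivalent: 1.612 mg/L × 46,100 L = 74.29 g.
(b) Product at 10.4% available Cl: 74.29 / 0.104 = 714.3 g.
(b) Volume: 714.3 g ÷ 1.1 g/mL = 649.4 mL.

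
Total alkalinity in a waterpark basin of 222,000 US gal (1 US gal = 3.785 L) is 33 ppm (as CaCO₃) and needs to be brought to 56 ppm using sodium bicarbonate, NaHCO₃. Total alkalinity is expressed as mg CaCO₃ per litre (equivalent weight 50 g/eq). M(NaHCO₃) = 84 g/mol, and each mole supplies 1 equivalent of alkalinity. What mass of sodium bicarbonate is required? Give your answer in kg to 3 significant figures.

Volume: 222,000 US gal × 3.785 L/gal = 840,270 L.
Alkalinity to add: (56 − 33) = 23 mg/L as CaCO₃ × 840,270 L = 19,330 g as CaCO₃.
Equivalents: 19,330 g ÷ 50 g/eq = 386.5 eq.
NaHCO₃ supplies 1 eq per mole → 386.5 mol.
Mass: 386.5 mol × 84 g/mol = 32,470 g.

32.5 kg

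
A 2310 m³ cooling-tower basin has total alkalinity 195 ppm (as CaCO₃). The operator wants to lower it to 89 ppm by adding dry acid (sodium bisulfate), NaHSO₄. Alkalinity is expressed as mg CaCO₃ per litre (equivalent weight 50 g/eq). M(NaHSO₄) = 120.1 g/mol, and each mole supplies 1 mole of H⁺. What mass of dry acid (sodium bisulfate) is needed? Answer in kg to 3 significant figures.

588 kg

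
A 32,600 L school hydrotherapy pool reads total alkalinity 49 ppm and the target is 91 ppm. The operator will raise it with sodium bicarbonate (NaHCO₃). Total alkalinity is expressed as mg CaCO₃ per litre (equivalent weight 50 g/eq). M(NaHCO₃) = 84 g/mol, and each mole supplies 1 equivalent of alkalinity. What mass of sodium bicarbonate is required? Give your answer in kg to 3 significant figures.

2.30 kg

Alkalinity to add: (91 − 49) = 42 mg/L as CaCO₃ × 32,600 L = 1369 g as CaCO₃.
Equivalents: 1369 g ÷ 50 g/eq = 27.38 eq.
NaHCO₃ supplies 1 eq per mole → 27.38 mol.
Mass: 27.38 mol × 84 g/mol = 2300 g.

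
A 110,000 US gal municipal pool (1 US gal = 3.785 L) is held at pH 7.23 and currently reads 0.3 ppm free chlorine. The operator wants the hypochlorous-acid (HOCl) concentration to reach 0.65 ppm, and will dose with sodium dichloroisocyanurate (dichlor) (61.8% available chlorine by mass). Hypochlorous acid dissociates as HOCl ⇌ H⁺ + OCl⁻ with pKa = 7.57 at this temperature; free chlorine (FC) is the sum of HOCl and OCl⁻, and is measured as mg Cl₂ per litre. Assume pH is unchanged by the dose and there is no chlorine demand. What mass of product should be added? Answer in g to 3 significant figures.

Volume: 110,000 US gal × 3.785 L/gal = 416,350 L.
[OCl⁻]/[HOCl] = 10^(pH − pKa) = 10^(7.23 − 7.57) = 0.4571; fraction as HOCl = 1/(1 + 0.4571) = 0.6863.
Free chlorine required for 0.65 ppm HOCl: 0.65 / 0.6863 = 0.9471 ppm.
FC to add: 0.9471 − 0.3 = 0.6471 mg/L as Cl₂.
Cl₂ equivalent: 0.6471 mg/L × 416,350 L = 269.4 g.
Product at 61.8% available Cl: 269.4 / 0.618 = 436 g.

436 g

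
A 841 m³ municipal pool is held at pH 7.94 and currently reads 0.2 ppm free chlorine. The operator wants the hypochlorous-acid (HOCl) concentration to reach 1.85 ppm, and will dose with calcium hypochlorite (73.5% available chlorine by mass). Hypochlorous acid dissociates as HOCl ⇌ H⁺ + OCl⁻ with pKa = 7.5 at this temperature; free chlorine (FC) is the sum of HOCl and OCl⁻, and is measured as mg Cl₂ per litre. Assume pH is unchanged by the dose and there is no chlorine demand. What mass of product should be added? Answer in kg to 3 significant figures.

Volume: 841 m³ = 841,000 L.
[OCl⁻]/[HOCl] = 10^(pH − pKa) = 10^(7.94 − 7.5) = 2.754; fraction as HOCl = 1/(1 + 2.754) = 0.2664.
Free chlorine required for 1.85 ppm HOCl: 1.85 / 0.2664 = 6.945 ppm.
FC to add: 6.945 − 0.2 = 6.745 mg/L as Cl₂.
Cl₂ equivalent: 6.745 mg/L × 841,000 L = 5673 g.
Product at 73.5% available Cl: 5673 / 0.735 = 7718 g.

7.72 kg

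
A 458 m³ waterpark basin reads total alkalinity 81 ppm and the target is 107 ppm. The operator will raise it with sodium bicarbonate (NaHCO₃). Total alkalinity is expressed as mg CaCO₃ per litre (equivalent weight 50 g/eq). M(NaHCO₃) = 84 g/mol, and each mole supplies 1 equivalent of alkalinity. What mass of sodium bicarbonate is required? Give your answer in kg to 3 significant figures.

Volume: 458 m³ = 458,000 L.
Alkalinity to add: (107 − 81) = 26 mg/L as CaCO₃ × 458,000 L = 11,910 g as CaCO₃.
Equivalents: 11,910 g ÷ 50 g/eq = 238.2 eq.
NaHCO₃ supplies 1 eq per mole → 238.2 mol.
Mass: 238.2 mol × 84 g/mol = 20,010 g.

20.0 kg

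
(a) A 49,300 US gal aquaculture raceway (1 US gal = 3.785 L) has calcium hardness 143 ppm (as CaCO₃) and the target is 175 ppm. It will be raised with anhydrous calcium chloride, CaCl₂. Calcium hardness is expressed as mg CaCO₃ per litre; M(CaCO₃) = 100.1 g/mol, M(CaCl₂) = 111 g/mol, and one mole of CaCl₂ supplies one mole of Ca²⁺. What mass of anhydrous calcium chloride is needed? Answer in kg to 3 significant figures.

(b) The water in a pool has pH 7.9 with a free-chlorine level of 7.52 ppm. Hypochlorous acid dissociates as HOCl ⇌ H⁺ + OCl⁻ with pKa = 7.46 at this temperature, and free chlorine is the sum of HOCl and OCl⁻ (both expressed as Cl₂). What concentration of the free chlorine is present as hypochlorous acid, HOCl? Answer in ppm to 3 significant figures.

(a) 6.62 kg; (b) 2.00 ppm

(a) Volume: 49,300 US gal × 3.785 L/gal = 186,600 L.
(a) Hardness to add: (175 − 143) = 32 mg/L as CaCO₃ × 186,600 L = 5971 g as CaCO₃.
(a) Moles of Ca²⁺ (1 mol Ca²⁺ ≡ 1 mol CaCO₃): 5971 / 100.1 g/mol = 59.65 mol.
(a) Mass of CaCl₂: 59.65 × 111 = 6621 g.

(b) [OCl⁻]/[HOCl] = 10^(pH − pKa) = 10^(7.9 − 7.46) = 10^0.44 = 2.754.
(b) Fraction as HOCl = 1 / (1 + 2.754) = 0.2664.
(b) HOCl = 0.2664 × 7.52 ppm = 2.003 ppm.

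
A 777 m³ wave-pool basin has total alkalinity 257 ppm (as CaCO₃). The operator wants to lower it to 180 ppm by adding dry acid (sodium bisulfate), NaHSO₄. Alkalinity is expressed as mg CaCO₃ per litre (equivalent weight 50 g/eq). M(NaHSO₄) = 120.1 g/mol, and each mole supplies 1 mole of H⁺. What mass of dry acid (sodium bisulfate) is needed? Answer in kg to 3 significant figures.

Volume: 777 m³ = 777,000 L.
Alkalinity to neutralize: (257 − 180) = 77 mg/L as CaCO₃ × 777,000 L = 59,830 g as CaCO₃.
Equivalents of H⁺ required: 59,830 ÷ 50 g/eq = 1197 eq = 1197 mol NaHSO₄.
Mass of NaHSO₄: 1197 × 120.1 = 143,700 g.

144 kg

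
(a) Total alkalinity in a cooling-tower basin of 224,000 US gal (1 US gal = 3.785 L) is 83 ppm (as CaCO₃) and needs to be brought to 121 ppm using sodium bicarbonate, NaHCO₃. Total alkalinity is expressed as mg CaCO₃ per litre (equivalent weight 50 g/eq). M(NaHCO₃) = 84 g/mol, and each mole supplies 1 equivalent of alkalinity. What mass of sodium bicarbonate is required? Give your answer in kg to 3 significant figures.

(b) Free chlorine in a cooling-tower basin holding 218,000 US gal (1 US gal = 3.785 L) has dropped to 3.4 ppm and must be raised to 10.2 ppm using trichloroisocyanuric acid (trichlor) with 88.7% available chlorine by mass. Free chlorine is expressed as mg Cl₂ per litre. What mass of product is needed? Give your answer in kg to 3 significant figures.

(a) 54.1 kg; (b) 6.33 kg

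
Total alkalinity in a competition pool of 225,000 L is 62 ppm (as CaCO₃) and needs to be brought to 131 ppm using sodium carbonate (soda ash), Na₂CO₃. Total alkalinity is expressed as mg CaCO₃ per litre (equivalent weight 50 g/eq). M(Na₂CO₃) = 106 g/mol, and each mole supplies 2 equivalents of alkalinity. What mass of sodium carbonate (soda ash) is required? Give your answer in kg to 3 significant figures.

Alkalinity to add: (131 − 62) = 69 mg/L as CaCO₃ × 225,000 L = 15,520 g as CaCO₃.
Equivalents: 15,520 g ÷ 50 g/eq = 310.5 eq.
Each mole of Na₂CO₃ supplies 2 eq, so 310.5 / 2 = 155.2 mol.
Mass: 155.2 mol × 106 g/mol = 16,460 g.

16.5 kg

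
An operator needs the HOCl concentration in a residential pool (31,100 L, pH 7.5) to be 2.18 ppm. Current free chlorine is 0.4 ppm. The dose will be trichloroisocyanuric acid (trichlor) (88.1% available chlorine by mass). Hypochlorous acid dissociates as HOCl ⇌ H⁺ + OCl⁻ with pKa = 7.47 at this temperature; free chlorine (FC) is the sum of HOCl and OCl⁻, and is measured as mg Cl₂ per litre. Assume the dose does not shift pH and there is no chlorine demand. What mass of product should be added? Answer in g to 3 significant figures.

[OCl⁻]/[HOCl] = 10^(pH − pKa) = 10^(7.5 − 7.47) = 1.072; fraction as HOCl = 1/(1 + 1.072) = 0.4827.
Free chlorine required for 2.18 ppm HOCl: 2.18 / 0.4827 = 4.516 ppm.
FC to add: 4.516 − 0.4 = 4.116 mg/L as Cl₂.
Cl₂ equivalent: 4.116 mg/L × 31,100 L = 128 g.
Product at 88.1% available Cl: 128 / 0.881 = 145.3 g.

145 g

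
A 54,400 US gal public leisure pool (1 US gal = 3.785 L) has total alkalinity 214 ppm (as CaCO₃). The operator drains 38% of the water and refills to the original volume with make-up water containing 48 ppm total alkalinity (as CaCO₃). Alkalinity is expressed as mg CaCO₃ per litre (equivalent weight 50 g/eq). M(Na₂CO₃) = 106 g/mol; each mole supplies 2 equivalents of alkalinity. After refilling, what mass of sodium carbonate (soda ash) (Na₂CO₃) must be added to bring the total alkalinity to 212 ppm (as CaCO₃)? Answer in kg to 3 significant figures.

13.3 kg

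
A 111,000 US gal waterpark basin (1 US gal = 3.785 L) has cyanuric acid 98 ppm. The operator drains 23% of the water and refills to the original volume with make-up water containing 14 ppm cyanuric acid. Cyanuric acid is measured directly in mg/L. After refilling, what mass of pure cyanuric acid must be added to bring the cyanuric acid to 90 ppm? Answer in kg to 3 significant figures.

Volume: 111,000 US gal × 3.785 L/gal = 420,135 L.
After draining 23% and refilling: 98 × 0.77 + 14 × 0.23 = 78.68 ppm.
Deficit to target: 90 − 78.68 = 11.32 mg/L.
Mass: 11.32 mg/L × 420,135 L = 4756 g cyanuric acid.

4.76 kg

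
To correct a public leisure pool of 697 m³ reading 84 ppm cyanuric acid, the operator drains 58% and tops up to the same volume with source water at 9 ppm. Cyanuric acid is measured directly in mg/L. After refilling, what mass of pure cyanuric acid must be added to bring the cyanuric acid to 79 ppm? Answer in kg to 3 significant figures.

26.8 kg

Volume: 697 m³ = 697,000 L.
After draining 58% and refilling: 84 × 0.42 + 9 × 0.58 = 40.5 ppm.
Deficit to target: 79 − 40.5 = 38.5 mg/L.
Mass: 38.5 mg/L × 697,000 L = 26,830 g cyanuric acid.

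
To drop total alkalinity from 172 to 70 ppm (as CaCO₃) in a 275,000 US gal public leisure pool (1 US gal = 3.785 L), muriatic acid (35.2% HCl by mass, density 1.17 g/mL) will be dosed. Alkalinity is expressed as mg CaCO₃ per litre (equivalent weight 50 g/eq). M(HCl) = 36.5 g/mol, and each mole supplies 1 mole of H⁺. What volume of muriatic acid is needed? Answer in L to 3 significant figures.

Volume: 275,000 US gal × 3.785 L/gal = 1,040,875 L.
Alkalinity to neutralize: (172 − 70) = 102 mg/L as CaCO₃ × 1,040,875 L = 106,200 g as CaCO₃.
Equivalents of H⁺ required: 106,200 ÷ 50 g/eq = 2123 eq = 2123 mol HCl.
Mass of HCl: 2123 × 36.5 = 77,500 g.
Mass of 35.2% solution: 77,500 / 0.352 = 220,200 g.
Volume: 220,200 g ÷ 1.17 g/mL = 188,200 mL.

188 L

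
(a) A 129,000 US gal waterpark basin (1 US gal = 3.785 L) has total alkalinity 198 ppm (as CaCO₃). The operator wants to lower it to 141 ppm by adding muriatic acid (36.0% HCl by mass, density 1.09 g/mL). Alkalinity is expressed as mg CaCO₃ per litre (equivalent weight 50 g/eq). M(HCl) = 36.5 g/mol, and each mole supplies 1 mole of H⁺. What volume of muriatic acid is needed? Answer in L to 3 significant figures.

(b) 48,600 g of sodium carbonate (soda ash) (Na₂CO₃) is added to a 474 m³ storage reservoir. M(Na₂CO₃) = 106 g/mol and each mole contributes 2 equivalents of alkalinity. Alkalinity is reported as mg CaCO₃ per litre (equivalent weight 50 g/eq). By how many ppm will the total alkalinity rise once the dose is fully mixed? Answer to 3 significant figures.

(a) Volume: 129,000 US gal × 3.785 L/gal = 488,265 L.
(a) Alkalinity to neutralize: (198 − 141) = 57 mg/L as CaCO₃ × 488,265 L = 27,830 g as CaCO₃.
(a) Equivalents of H⁺ required: 27,830 ÷ 50 g/eq = 556.6 eq = 556.6 mol HCl.
(a) Mass of HCl: 556.6 × 36.5 = 20,320 g.
(a) Mass of 36.0% solution: 20,320 / 0.36 = 56,440 g.
(a) Volume: 56,440 g ÷ 1.09 g/mL = 51,780 mL.

(b) Volume: 474 m³ = 474,000 L.
(b) Moles of Na₂CO₃: 48,600 g ÷ 106 g/mol = 458.5 mol → 917 eq of alkalinity.
(b) As CaCO₃: 917 eq × 50 g/eq = 45,850 g.
(b) Rise: 45,850 g / 474,000 L × 1000 = 96.73 mg/L.

(a) 51.8 L; (b) 96.7 ppm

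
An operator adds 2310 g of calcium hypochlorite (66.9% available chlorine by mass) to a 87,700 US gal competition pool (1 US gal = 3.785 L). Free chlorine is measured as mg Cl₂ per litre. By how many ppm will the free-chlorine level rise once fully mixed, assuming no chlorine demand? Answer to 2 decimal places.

Volume: 87,700 US gal × 3.785 L/gal = 331,944 L.
Available chlorine delivered: 2310 g × 0.669 = 1545 g as Cl₂.
Concentration rise: 1545 g / 331,944 L = 4.656 mg/L = 4.66 ppm.

4.66 ppm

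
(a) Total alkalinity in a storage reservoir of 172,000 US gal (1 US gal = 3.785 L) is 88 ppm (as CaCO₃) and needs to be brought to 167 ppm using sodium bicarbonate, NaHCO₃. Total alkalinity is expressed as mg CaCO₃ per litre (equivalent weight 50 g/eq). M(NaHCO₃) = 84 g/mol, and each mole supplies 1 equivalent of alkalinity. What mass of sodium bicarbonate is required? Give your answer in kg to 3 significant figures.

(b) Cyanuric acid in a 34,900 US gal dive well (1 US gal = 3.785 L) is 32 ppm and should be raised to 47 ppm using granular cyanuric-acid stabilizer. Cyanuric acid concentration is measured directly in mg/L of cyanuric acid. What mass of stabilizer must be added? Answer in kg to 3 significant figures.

(a) Volume: 172,000 US gal × 3.785 L/gal = 651,020 L.
(a) Alkalinity to add: (167 − 88) = 79 mg/L as CaCO₃ × 651,020 L = 51,430 g as CaCO₃.
(a) Equivalents: 51,430 g ÷ 50 g/eq = 1029 eq.
(a) NaHCO₃ supplies 1 eq per mole → 1029 mol.
(a) Mass: 1029 mol × 84 g/mol = 86,400 g.

(b) Volume: 34,900 US gal × 3.785 L/gal = 132,096 L.
(b) CYA to add: (47 − 32) = 15 mg/L × 132,096 L = 1981 g cyanuric acid.

(a) 86.4 kg; (b) 1.98 kg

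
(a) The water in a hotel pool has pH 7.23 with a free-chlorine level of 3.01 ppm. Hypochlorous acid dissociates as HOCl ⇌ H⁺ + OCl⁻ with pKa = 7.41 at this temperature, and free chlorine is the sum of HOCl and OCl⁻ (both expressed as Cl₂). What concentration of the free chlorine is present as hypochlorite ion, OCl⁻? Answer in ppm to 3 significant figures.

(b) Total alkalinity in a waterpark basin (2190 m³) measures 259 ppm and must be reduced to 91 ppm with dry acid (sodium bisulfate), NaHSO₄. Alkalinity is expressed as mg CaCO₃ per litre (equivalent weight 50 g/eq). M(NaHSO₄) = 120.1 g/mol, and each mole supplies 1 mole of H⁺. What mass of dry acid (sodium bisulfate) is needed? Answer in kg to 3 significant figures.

(a) 1.20 ppm; (b) 884 kg

(a) [OCl⁻]/[HOCl] = 10^(pH − pKa) = 10^(7.23 − 7.41) = 10^-0.18 = 0.6607.
(a) Fraction as HOCl = 1 / (1 + 0.6607) = 0.6022.
(a) OCl⁻ = (1 − 0.6022) × 3.01 ppm = 1.198 ppm.

(b) Volume: 2190 m³ = 2,190,000 L.
(b) Alkalinity to neutralize: (259 − 91) = 168 mg/L as CaCO₃ × 2,190,000 L = 367,900 g as CaCO₃.
(b) Equivalents of H⁺ required: 367,900 ÷ 50 g/eq = 7358 eq = 7358 mol NaHSO₄.
(b) Mass of NaHSO₄: 7358 × 120.1 = 883,700 g.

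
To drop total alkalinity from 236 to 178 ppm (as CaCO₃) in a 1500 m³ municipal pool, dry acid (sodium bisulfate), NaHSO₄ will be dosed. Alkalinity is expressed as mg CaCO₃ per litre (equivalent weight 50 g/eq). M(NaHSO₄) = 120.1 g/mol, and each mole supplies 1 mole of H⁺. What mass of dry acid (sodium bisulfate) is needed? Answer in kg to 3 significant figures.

209 kg

Volume: 1500 m³ = 1,500,000 L.
Alkalinity to neutralize: (236 − 178) = 58 mg/L as CaCO₃ × 1,500,000 L = 87,000 g as CaCO₃.
Equivalents of H⁺ required: 87,000 ÷ 50 g/eq = 1740 eq = 1740 mol NaHSO₄.
Mass of NaHSO₄: 1740 × 120.1 = 209,000 g.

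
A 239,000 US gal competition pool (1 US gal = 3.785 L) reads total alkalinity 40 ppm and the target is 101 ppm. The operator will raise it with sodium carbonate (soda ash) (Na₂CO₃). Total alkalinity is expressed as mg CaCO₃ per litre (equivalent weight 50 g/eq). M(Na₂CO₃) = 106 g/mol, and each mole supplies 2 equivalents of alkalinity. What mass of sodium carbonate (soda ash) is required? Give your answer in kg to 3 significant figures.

58.5 kg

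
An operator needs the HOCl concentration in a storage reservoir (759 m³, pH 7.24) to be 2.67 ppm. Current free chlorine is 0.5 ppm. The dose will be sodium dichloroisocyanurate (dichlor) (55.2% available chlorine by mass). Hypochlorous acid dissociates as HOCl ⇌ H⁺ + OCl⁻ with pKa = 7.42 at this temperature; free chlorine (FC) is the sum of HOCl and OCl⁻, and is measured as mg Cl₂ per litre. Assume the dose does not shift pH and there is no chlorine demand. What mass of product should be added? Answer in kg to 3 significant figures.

5.41 kg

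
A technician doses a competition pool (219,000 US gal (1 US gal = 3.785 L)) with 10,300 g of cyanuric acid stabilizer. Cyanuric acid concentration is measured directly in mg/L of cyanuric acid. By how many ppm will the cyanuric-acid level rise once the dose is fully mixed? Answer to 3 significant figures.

Volume: 219,000 US gal × 3.785 L/gal = 828,915 L.
Rise: 10,300 g / 828,915 L × 1000 = 12.43 mg/L.

12.4 ppm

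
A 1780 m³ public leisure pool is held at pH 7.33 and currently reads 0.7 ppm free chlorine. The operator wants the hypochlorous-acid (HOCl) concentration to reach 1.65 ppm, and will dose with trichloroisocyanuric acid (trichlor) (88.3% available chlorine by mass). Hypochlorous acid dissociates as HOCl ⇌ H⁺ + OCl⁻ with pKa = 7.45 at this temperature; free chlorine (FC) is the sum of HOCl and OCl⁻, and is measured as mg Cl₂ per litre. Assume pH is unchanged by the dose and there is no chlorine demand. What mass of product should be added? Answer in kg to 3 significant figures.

Volume: 1780 m³ = 1,780,000 L.
[OCl⁻]/[HOCl] = 10^(pH − pKa) = 10^(7.33 − 7.45) = 0.7586; fraction as HOCl = 1/(1 + 0.7586) = 0.5686.
Free chlorine required for 1.65 ppm HOCl: 1.65 / 0.5686 = 2.902 ppm.
FC to add: 2.902 − 0.7 = 2.202 mg/L as Cl₂.
Cl₂ equivalent: 2.202 mg/L × 1,780,000 L = 3919 g.
Product at 88.3% available Cl: 3919 / 0.883 = 4438 g.

4.44 kg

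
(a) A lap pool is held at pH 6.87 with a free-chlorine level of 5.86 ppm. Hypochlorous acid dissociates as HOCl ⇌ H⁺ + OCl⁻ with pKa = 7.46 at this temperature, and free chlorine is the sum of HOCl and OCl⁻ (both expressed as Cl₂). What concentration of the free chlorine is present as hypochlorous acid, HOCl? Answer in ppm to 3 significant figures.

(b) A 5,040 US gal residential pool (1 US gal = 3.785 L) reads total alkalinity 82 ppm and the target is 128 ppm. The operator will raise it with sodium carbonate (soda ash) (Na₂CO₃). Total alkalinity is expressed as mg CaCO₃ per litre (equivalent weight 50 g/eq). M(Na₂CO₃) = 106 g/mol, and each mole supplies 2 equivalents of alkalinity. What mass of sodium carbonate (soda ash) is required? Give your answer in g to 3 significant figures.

(a) 4.66 ppm; (b) 930 g

(a) [OCl⁻]/[HOCl] = 10^(pH − pKa) = 10^(6.87 − 7.46) = 10^-0.59 = 0.257.
(a) Fraction as HOCl = 1 / (1 + 0.257) = 0.7955.
(a) HOCl = 0.7955 × 5.86 ppm = 4.662 ppm.

(b) Volume: 5,040 US gal × 3.785 L/gal = 19,076 L.
(b) Alkalinity to add: (128 − 82) = 46 mg/L as CaCO₃ × 19,076 L = 877.5 g as CaCO₃.
(b) Equivalents: 877.5 g ÷ 50 g/eq = 17.55 eq.
(b) Each mole of Na₂CO₃ supplies 2 eq, so 17.55 / 2 = 8.775 mol.
(b) Mass: 8.775 mol × 106 g/mol = 930.2 g.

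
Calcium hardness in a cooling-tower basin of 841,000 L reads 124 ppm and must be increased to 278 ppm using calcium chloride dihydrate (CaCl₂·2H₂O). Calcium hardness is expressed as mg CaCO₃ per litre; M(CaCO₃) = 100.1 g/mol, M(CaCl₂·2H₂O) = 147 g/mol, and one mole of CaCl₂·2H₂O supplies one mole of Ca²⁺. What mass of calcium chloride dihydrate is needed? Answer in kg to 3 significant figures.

Hardness to add: (278 − 124) = 154 mg/L as CaCO₃ × 841,000 L = 129,500 g as CaCO₃.
Moles of Ca²⁺ (1 mol Ca²⁺ ≡ 1 mol CaCO₃): 129,500 / 100.1 g/mol = 1294 mol.
Mass of CaCl₂·2H₂O: 1294 × 147 = 190,200 g.

190 kg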